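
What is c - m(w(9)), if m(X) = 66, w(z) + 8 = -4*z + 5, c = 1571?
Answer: 1505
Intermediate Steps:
w(z) = -3 - 4*z (w(z) = -8 + (-4*z + 5) = -8 + (5 - 4*z) = -3 - 4*z)
c - m(w(9)) = 1571 - 1*66 = 1571 - 66 = 1505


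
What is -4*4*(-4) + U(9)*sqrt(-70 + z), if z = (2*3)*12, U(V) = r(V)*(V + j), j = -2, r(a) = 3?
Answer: 64 + 21*sqrt(2) ≈ 93.698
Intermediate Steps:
U(V) = -6 + 3*V (U(V) = 3*(V - 2) = 3*(-2 + V) = -6 + 3*V)
z = 72 (z = 6*12 = 72)
-4*4*(-4) + U(9)*sqrt(-70 + z) = -4*4*(-4) + (-6 + 3*9)*sqrt(-70 + 72) = -16*(-4) + (-6 + 27)*sqrt(2) = 64 + 21*sqrt(2)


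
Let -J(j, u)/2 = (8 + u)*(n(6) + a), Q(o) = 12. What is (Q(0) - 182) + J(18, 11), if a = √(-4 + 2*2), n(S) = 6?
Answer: -398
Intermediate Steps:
a = 0 (a = √(-4 + 4) = √0 = 0)
J(j, u) = -96 - 12*u (J(j, u) = -2*(8 + u)*(6 + 0) = -2*(8 + u)*6 = -2*(48 + 6*u) = -96 - 12*u)
(Q(0) - 182) + J(18, 11) = (12 - 182) + (-96 - 12*11) = -170 + (-96 - 132) = -170 - 228 = -398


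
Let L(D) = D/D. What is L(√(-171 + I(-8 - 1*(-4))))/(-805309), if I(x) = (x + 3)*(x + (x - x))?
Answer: -1/805309 ≈ -1.2418e-6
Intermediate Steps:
I(x) = x*(3 + x) (I(x) = (3 + x)*(x + 0) = (3 + x)*x = x*(3 + x))
L(D) = 1
L(√(-171 + I(-8 - 1*(-4))))/(-805309) = 1/(-805309) = 1*(-1/805309) = -1/805309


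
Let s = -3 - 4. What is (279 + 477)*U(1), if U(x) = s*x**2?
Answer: -5292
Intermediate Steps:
s = -7
U(x) = -7*x**2
(279 + 477)*U(1) = (279 + 477)*(-7*1**2) = 756*(-7*1) = 756*(-7) = -5292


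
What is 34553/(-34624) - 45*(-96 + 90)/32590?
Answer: -111673379/112839616 ≈ -0.98967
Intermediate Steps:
34553/(-34624) - 45*(-96 + 90)/32590 = 34553*(-1/34624) - 45*(-6)*(1/32590) = -34553/34624 + 270*(1/32590) = -34553/34624 + 27/3259 = -111673379/112839616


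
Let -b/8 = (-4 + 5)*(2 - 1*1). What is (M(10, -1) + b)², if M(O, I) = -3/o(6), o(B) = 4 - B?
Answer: 169/4 ≈ 42.250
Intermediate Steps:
M(O, I) = 3/2 (M(O, I) = -3/(4 - 1*6) = -3/(4 - 6) = -3/(-2) = -3*(-½) = 3/2)
b = -8 (b = -8*(-4 + 5)*(2 - 1*1) = -8*(2 - 1) = -8 ≈ -8.0000)
(M(10, -1) + b)² = (3/2 - 8)² = (-13/2)² = 169/4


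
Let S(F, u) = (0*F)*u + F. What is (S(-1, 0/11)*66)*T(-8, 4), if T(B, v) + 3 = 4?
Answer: -66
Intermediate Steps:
T(B, v) = 1 (T(B, v) = -3 + 4 = 1)
S(F, u) = F (S(F, u) = 0*u + F = 0 + F = F)
(S(-1, 0/11)*66)*T(-8, 4) = -1*66*1 = -66*1 = -66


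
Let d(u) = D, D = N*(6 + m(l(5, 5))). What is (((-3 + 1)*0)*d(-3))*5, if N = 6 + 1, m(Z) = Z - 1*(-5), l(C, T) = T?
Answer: 0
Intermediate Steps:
m(Z) = 5 + Z (m(Z) = Z + 5 = 5 + Z)
N = 7
D = 112 (D = 7*(6 + (5 + 5)) = 7*(6 + 10) = 7*16 = 112)
d(u) = 112
(((-3 + 1)*0)*d(-3))*5 = (((-3 + 1)*0)*112)*5 = (-2*0*112)*5 = (0*112)*5 = 0*5 = 0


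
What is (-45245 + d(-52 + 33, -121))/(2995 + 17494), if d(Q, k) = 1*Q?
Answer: -45264/20489 ≈ -2.2092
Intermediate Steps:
d(Q, k) = Q
(-45245 + d(-52 + 33, -121))/(2995 + 17494) = (-45245 + (-52 + 33))/(2995 + 17494) = (-45245 - 19)/20489 = -45264*1/20489 = -45264/20489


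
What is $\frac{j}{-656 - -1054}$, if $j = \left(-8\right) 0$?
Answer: $0$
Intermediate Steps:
$j = 0$
$\frac{j}{-656 - -1054} = \frac{0}{-656 - -1054} = \frac{0}{-656 + 1054} = \frac{0}{398} = 0 \cdot \frac{1}{398} = 0$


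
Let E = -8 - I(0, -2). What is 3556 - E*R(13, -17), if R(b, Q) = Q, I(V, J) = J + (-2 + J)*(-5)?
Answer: 3114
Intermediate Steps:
I(V, J) = 10 - 4*J (I(V, J) = J + (10 - 5*J) = 10 - 4*J)
E = -26 (E = -8 - (10 - 4*(-2)) = -8 - (10 + 8) = -8 - 1*18 = -8 - 18 = -26)
3556 - E*R(13, -17) = 3556 - (-26)*(-17) = 3556 - 1*442 = 3556 - 442 = 3114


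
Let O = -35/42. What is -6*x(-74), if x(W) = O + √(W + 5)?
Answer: 5 - 6*I*√69 ≈ 5.0 - 49.84*I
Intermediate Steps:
O = -⅚ (O = -35*1/42 = -⅚ ≈ -0.83333)
x(W) = -⅚ + √(5 + W) (x(W) = -⅚ + √(W + 5) = -⅚ + √(5 + W))
-6*x(-74) = -6*(-⅚ + √(5 - 74)) = -6*(-⅚ + √(-69)) = -6*(-⅚ + I*√69) = 5 - 6*I*√69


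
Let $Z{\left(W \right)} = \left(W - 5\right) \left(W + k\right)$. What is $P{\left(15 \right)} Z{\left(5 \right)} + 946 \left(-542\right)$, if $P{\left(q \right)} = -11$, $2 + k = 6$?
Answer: $-512732$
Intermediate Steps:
$k = 4$ ($k = -2 + 6 = 4$)
$Z{\left(W \right)} = \left(-5 + W\right) \left(4 + W\right)$ ($Z{\left(W \right)} = \left(W - 5\right) \left(W + 4\right) = \left(-5 + W\right) \left(4 + W\right)$)
$P{\left(15 \right)} Z{\left(5 \right)} + 946 \left(-542\right) = - 11 \left(-20 + 5^{2} - 5\right) + 946 \left(-542\right) = - 11 \left(-20 + 25 - 5\right) - 512732 = \left(-11\right) 0 - 512732 = 0 - 512732 = -512732$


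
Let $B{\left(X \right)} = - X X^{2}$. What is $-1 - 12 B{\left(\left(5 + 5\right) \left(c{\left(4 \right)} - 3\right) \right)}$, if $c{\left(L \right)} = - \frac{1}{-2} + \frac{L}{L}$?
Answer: $-40501$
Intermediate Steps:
$c{\left(L \right)} = \frac{3}{2}$ ($c{\left(L \right)} = \left(-1\right) \left(- \frac{1}{2}\right) + 1 = \frac{1}{2} + 1 = \frac{3}{2}$)
$B{\left(X \right)} = - X^{3}$
$-1 - 12 B{\left(\left(5 + 5\right) \left(c{\left(4 \right)} - 3\right) \right)} = -1 - 12 \left(- \left(\left(5 + 5\right) \left(\frac{3}{2} - 3\right)\right)^{3}\right) = -1 - 12 \left(- \left(10 \left(- \frac{3}{2}\right)\right)^{3}\right) = -1 - 12 \left(- \left(-15\right)^{3}\right) = -1 - 12 \left(\left(-1\right) \left(-3375\right)\right) = -1 - 40500 = -40501$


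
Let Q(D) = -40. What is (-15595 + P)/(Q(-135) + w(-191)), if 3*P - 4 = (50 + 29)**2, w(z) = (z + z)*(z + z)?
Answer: -10135/109413 ≈ -0.092631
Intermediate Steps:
w(z) = 4*z**2 (w(z) = (2*z)*(2*z) = 4*z**2)
P = 6245/3 (P = 4/3 + (50 + 29)**2/3 = 4/3 + (1/3)*79**2 = 4/3 + (1/3)*6241 = 4/3 + 6241/3 = 6245/3 ≈ 2081.7)
(-15595 + P)/(Q(-135) + w(-191)) = (-15595 + 6245/3)/(-40 + 4*(-191)**2) = -40540/(3*(-40 + 4*36481)) = -40540/(3*(-40 + 145924)) = -40540/3/145884 = -40540/3*1/145884 = -10135/109413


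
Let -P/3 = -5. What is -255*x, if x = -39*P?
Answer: 149175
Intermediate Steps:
P = 15 (P = -3*(-5) = 15)
x = -585 (x = -39*15 = -585)
-255*x = -255*(-585) = 149175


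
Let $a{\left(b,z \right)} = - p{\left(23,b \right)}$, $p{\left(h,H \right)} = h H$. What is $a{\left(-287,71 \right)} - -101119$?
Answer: $107720$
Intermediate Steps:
$p{\left(h,H \right)} = H h$
$a{\left(b,z \right)} = - 23 b$ ($a{\left(b,z \right)} = - b 23 = - 23 b$)
$a{\left(-287,71 \right)} - -101119 = \left(-23\right) \left(-287\right) - -101119 = 6601 + 101119 = 107720$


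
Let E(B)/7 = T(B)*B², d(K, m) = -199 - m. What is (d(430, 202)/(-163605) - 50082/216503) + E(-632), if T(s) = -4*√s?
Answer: -8106847907/35420973315 - 22367744*I*√158 ≈ -0.22887 - 2.8116e+8*I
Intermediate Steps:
E(B) = -28*B^(5/2) (E(B) = 7*((-4*√B)*B²) = 7*(-4*B^(5/2)) = -28*B^(5/2))
(d(430, 202)/(-163605) - 50082/216503) + E(-632) = ((-199 - 1*202)/(-163605) - 50082/216503) - 22367744*I*√158 = ((-199 - 202)*(-1/163605) - 50082*1/216503) - 22367744*I*√158 = (-401*(-1/163605) - 50082/216503) - 22367744*I*√158 = (401/163605 - 50082/216503) - 22367744*I*√158 = -8106847907/35420973315 - 22367744*I*√158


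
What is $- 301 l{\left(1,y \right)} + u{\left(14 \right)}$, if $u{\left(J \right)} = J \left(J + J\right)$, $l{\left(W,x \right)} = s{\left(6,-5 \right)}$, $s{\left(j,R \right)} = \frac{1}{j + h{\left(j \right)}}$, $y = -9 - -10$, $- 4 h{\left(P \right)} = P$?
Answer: $\frac{2926}{9} \approx 325.11$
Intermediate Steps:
$h{\left(P \right)} = - \frac{P}{4}$
$y = 1$ ($y = -9 + 10 = 1$)
$s{\left(j,R \right)} = \frac{4}{3 j}$ ($s{\left(j,R \right)} = \frac{1}{j - \frac{j}{4}} = \frac{1}{\frac{3}{4} j} = \frac{4}{3 j}$)
$l{\left(W,x \right)} = \frac{2}{9}$ ($l{\left(W,x \right)} = \frac{4}{3 \cdot 6} = \frac{4}{3} \cdot \frac{1}{6} = \frac{2}{9}$)
$u{\left(J \right)} = 2 J^{2}$ ($u{\left(J \right)} = J 2 J = 2 J^{2}$)
$- 301 l{\left(1,y \right)} + u{\left(14 \right)} = \left(-301\right) \frac{2}{9} + 2 \cdot 14^{2} = - \frac{602}{9} + 2 \cdot 196 = - \frac{602}{9} + 392 = \frac{2926}{9}$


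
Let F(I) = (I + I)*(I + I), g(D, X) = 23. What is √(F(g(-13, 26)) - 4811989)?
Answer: I*√4809873 ≈ 2193.1*I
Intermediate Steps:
F(I) = 4*I² (F(I) = (2*I)*(2*I) = 4*I²)
√(F(g(-13, 26)) - 4811989) = √(4*23² - 4811989) = √(4*529 - 4811989) = √(2116 - 4811989) = √(-4809873) = I*√4809873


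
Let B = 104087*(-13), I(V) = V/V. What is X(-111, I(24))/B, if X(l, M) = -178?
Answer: 178/1353131 ≈ 0.00013155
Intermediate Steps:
I(V) = 1
B = -1353131
X(-111, I(24))/B = -178/(-1353131) = -178*(-1/1353131) = 178/1353131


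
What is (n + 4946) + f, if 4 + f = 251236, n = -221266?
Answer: 34912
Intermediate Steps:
f = 251232 (f = -4 + 251236 = 251232)
(n + 4946) + f = (-221266 + 4946) + 251232 = -216320 + 251232 = 34912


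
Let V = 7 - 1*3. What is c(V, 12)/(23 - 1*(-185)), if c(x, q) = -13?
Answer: -1/16 ≈ -0.062500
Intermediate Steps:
V = 4 (V = 7 - 3 = 4)
c(V, 12)/(23 - 1*(-185)) = -13/(23 - 1*(-185)) = -13/(23 + 185) = -13/208 = -13*1/208 = -1/16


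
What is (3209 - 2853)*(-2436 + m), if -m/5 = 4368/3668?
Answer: -113882976/131 ≈ -8.6934e+5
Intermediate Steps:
m = -780/131 (m = -21840/3668 = -5*156/131 = -780/131 ≈ -5.9542)
(3209 - 2853)*(-2436 + m) = (3209 - 2853)*(-2436 - 780/131) = 356*(-319896/131) = -113882976/131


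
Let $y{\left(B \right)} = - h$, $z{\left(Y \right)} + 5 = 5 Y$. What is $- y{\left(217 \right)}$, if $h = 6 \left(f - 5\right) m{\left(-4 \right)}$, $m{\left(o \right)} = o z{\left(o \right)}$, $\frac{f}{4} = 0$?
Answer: $-3000$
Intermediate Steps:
$f = 0$ ($f = 4 \cdot 0 = 0$)
$z{\left(Y \right)} = -5 + 5 Y$
$m{\left(o \right)} = o \left(-5 + 5 o\right)$
$h = -3000$ ($h = 6 \left(0 - 5\right) 5 \left(-4\right) \left(-1 - 4\right) = 6 \left(-5\right) 5 \left(-4\right) \left(-5\right) = \left(-30\right) 100 = -3000$)
$y{\left(B \right)} = 3000$ ($y{\left(B \right)} = \left(-1\right) \left(-3000\right) = 3000$)
$- y{\left(217 \right)} = \left(-1\right) 3000 = -3000$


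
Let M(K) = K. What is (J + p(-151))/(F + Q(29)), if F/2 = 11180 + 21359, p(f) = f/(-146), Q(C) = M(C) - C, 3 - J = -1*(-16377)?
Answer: -183881/730876 ≈ -0.25159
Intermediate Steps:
J = -16374 (J = 3 - (-1)*(-16377) = 3 - 1*16377 = 3 - 16377 = -16374)
Q(C) = 0 (Q(C) = C - C = 0)
p(f) = -f/146 (p(f) = f*(-1/146) = -f/146)
F = 65078 (F = 2*(11180 + 21359) = 2*32539 = 65078)
(J + p(-151))/(F + Q(29)) = (-16374 - 1/146*(-151))/(65078 + 0) = (-16374 + 151/146)/65078 = -2390453/146*1/65078 = -183881/730876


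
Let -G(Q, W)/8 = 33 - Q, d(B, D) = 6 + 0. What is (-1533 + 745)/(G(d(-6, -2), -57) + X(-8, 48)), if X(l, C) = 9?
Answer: 788/207 ≈ 3.8068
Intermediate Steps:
d(B, D) = 6
G(Q, W) = -264 + 8*Q (G(Q, W) = -8*(33 - Q) = -264 + 8*Q)
(-1533 + 745)/(G(d(-6, -2), -57) + X(-8, 48)) = (-1533 + 745)/((-264 + 8*6) + 9) = -788/((-264 + 48) + 9) = -788/(-216 + 9) = -788/(-207) = -788*(-1/207) = 788/207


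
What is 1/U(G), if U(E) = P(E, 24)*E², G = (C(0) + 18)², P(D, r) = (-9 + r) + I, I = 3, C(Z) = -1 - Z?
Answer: 1/1503378 ≈ 6.6517e-7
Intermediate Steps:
P(D, r) = -6 + r (P(D, r) = (-9 + r) + 3 = -6 + r)
G = 289 (G = ((-1 - 1*0) + 18)² = ((-1 + 0) + 18)² = (-1 + 18)² = 17² = 289)
U(E) = 18*E² (U(E) = (-6 + 24)*E² = 18*E²)
1/U(G) = 1/(18*289²) = 1/(18*83521) = 1/1503378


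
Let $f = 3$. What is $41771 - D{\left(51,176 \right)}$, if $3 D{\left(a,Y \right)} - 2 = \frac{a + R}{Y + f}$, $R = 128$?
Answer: $41770$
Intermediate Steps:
$D{\left(a,Y \right)} = \frac{2}{3} + \frac{128 + a}{3 \left(3 + Y\right)}$ ($D{\left(a,Y \right)} = \frac{2}{3} + \frac{\left(a + 128\right) \frac{1}{Y + 3}}{3} = \frac{2}{3} + \frac{\left(128 + a\right) \frac{1}{3 + Y}}{3} = \frac{2}{3} + \frac{\frac{1}{3 + Y} \left(128 + a\right)}{3} = \frac{2}{3} + \frac{128 + a}{3 \left(3 + Y\right)}$)
$41771 - D{\left(51,176 \right)} = 41771 - \frac{134 + 51 + 2 \cdot 176}{3 \left(3 + 176\right)} = 41771 - \frac{134 + 51 + 352}{3 \cdot 179} = 41771 - \frac{1}{3} \cdot \frac{1}{179} \cdot 537 = 41771 - 1 = 41770$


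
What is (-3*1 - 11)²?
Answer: 196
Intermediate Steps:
(-3*1 - 11)² = (-3 - 11)² = (-14)² = 196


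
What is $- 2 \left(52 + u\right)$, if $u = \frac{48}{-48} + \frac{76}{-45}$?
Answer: $- \frac{4438}{45} \approx -98.622$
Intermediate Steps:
$u = - \frac{121}{45}$ ($u = 48 \left(- \frac{1}{48}\right) + 76 \left(- \frac{1}{45}\right) = -1 - \frac{76}{45} = - \frac{121}{45} \approx -2.6889$)
$- 2 \left(52 + u\right) = - 2 \left(52 - \frac{121}{45}\right) = \left(-2\right) \frac{2219}{45} = - \frac{4438}{45}$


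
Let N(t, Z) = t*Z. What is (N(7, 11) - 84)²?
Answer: 49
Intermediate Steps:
N(t, Z) = Z*t
(N(7, 11) - 84)² = (11*7 - 84)² = (77 - 84)² = (-7)² = 49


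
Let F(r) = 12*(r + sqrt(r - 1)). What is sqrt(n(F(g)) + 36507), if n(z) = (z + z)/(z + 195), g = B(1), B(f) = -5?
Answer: sqrt((1642775 + 146036*I*sqrt(6))/(45 + 4*I*sqrt(6))) ≈ 191.07 + 0.002*I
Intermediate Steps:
g = -5
F(r) = 12*r + 12*sqrt(-1 + r) (F(r) = 12*(r + sqrt(-1 + r)) = 12*r + 12*sqrt(-1 + r))
n(z) = 2*z/(195 + z) (n(z) = (2*z)/(195 + z) = 2*z/(195 + z))
sqrt(n(F(g)) + 36507) = sqrt(2*(12*(-5) + 12*sqrt(-1 - 5))/(195 + (12*(-5) + 12*sqrt(-1 - 5))) + 36507) = sqrt(2*(-60 + 12*sqrt(-6))/(195 + (-60 + 12*sqrt(-6))) + 36507) = sqrt(2*(-60 + 12*(I*sqrt(6)))/(195 + (-60 + 12*(I*sqrt(6)))) + 36507) = sqrt(2*(-60 + 12*I*sqrt(6))/(195 + (-60 + 12*I*sqrt(6))) + 36507) = sqrt(2*(-60 + 12*I*sqrt(6))/(135 + 12*I*sqrt(6)) + 36507) = sqrt(36507 + 2*(-60 + 12*I*sqrt(6))/(135 + 12*I*sqrt(6)))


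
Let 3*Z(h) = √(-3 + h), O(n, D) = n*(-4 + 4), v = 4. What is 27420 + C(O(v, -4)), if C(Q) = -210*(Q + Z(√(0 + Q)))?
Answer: 27420 - 70*I*√3 ≈ 27420.0 - 121.24*I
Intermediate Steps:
O(n, D) = 0 (O(n, D) = n*0 = 0)
Z(h) = √(-3 + h)/3
C(Q) = -210*Q - 70*√(-3 + √Q) (C(Q) = -210*(Q + √(-3 + √(0 + Q))/3) = -210*(Q + √(-3 + √Q)/3) = -210*Q - 70*√(-3 + √Q))
27420 + C(O(v, -4)) = 27420 + (-210*0 - 70*√(-3 + √0)) = 27420 + (0 - 70*√(-3 + 0)) = 27420 + (0 - 70*I*√3) = 27420 - 70*I*√3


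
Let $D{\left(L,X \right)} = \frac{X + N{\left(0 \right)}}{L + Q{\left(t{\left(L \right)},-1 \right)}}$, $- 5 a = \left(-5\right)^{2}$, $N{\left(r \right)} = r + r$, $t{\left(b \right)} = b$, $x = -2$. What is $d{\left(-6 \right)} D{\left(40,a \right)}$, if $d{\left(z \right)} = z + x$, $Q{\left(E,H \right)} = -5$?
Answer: $\frac{8}{7} \approx 1.1429$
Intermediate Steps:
$N{\left(r \right)} = 2 r$
$a = -5$ ($a = - \frac{\left(-5\right)^{2}}{5} = \left(- \frac{1}{5}\right) 25 = -5$)
$D{\left(L,X \right)} = \frac{X}{-5 + L}$ ($D{\left(L,X \right)} = \frac{X + 2 \cdot 0}{L - 5} = \frac{X + 0}{-5 + L} = \frac{X}{-5 + L}$)
$d{\left(z \right)} = -2 + z$ ($d{\left(z \right)} = z - 2 = -2 + z$)
$d{\left(-6 \right)} D{\left(40,a \right)} = \left(-2 - 6\right) \left(- \frac{5}{-5 + 40}\right) = - 8 \left(- \frac{5}{35}\right) = - 8 \left(\left(-5\right) \frac{1}{35}\right) = \left(-8\right) \left(- \frac{1}{7}\right) = \frac{8}{7}$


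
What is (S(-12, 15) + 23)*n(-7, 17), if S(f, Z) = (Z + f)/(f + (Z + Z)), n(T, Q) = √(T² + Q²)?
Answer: 1807*√2/6 ≈ 425.91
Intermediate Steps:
n(T, Q) = √(Q² + T²)
S(f, Z) = (Z + f)/(f + 2*Z)
(S(-12, 15) + 23)*n(-7, 17) = ((15 - 12)/(-12 + 2*15) + 23)*√(17² + (-7)²) = (3/(-12 + 30) + 23)*√(289 + 49) = (3/18 + 23)*√338 = ((1/18)*3 + 23)*(13*√2) = (⅙ + 23)*(13*√2) = 139*(13*√2)/6 = 1807*√2/6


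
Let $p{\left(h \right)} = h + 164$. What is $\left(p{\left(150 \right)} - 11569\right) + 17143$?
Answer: $5888$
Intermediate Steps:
$p{\left(h \right)} = 164 + h$
$\left(p{\left(150 \right)} - 11569\right) + 17143 = \left(\left(164 + 150\right) - 11569\right) + 17143 = \left(314 - 11569\right) + 17143 = -11255 + 17143 = 5888$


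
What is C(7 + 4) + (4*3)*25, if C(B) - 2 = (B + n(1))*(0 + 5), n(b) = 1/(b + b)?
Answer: 719/2 ≈ 359.50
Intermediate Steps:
n(b) = 1/(2*b)
C(B) = 9/2 + 5*B (C(B) = 2 + (B + (1/2)/1)*(0 + 5) = 2 + (B + (1/2)*1)*5 = 2 + (B + 1/2)*5 = 2 + (1/2 + B)*5 = 2 + (5/2 + 5*B) = 9/2 + 5*B)
C(7 + 4) + (4*3)*25 = (9/2 + 5*(7 + 4)) + (4*3)*25 = (9/2 + 5*11) + 12*25 = (9/2 + 55) + 300 = 119/2 + 300 = 719/2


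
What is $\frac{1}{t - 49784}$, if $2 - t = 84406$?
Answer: $- \frac{1}{134188} \approx -7.4522 \cdot 10^{-6}$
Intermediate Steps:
$t = -84404$ ($t = 2 - 84406 = -84404$)
$\frac{1}{t - 49784} = \frac{1}{-84404 - 49784} = \frac{1}{-134188} = - \frac{1}{134188}$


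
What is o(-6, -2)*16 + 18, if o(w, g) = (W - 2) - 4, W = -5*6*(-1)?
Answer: 402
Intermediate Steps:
W = 30 (W = -30*(-1) = 30)
o(w, g) = 24 (o(w, g) = (30 - 2) - 4 = 28 - 4 = 24)
o(-6, -2)*16 + 18 = 24*16 + 18 = 384 + 18 = 402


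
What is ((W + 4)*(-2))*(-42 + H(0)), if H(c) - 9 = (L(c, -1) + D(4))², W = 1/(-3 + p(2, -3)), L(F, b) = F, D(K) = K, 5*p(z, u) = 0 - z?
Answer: 126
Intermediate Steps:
p(z, u) = -z/5 (p(z, u) = (0 - z)/5 = (-z)/5 = -z/5)
W = -5/17 (W = 1/(-3 - ⅕*2) = 1/(-3 - ⅖) = 1/(-17/5) = -5/17 ≈ -0.29412)
H(c) = 9 + (4 + c)² (H(c) = 9 + (c + 4)² = 9 + (4 + c)²)
((W + 4)*(-2))*(-42 + H(0)) = ((-5/17 + 4)*(-2))*(-42 + (9 + (4 + 0)²)) = ((63/17)*(-2))*(-42 + (9 + 4²)) = -126*(-42 + (9 + 16))/17 = -126*(-42 + 25)/17 = -126/17*(-17) = 126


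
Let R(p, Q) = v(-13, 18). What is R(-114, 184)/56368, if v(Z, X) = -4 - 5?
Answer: -9/56368 ≈ -0.00015967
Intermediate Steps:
v(Z, X) = -9
R(p, Q) = -9
R(-114, 184)/56368 = -9/56368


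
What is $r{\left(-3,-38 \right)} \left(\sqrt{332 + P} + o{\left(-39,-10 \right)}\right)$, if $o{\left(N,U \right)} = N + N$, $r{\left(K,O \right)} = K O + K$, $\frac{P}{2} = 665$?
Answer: $-8658 + 111 \sqrt{1662} \approx -4132.8$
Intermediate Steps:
$P = 1330$ ($P = 2 \cdot 665 = 1330$)
$r{\left(K,O \right)} = K + K O$
$o{\left(N,U \right)} = 2 N$
$r{\left(-3,-38 \right)} \left(\sqrt{332 + P} + o{\left(-39,-10 \right)}\right) = - 3 \left(1 - 38\right) \left(\sqrt{332 + 1330} + 2 \left(-39\right)\right) = \left(-3\right) \left(-37\right) \left(\sqrt{1662} - 78\right) = 111 \left(-78 + \sqrt{1662}\right) = -8658 + 111 \sqrt{1662}$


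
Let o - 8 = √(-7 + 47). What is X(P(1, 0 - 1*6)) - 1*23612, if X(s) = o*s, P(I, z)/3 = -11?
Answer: -23876 - 66*√10 ≈ -24085.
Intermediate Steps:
P(I, z) = -33 (P(I, z) = 3*(-11) = -33)
o = 8 + 2*√10 (o = 8 + √(-7 + 47) = 8 + √40 = 8 + 2*√10 ≈ 14.325)
X(s) = s*(8 + 2*√10) (X(s) = (8 + 2*√10)*s = s*(8 + 2*√10))
X(P(1, 0 - 1*6)) - 1*23612 = 2*(-33)*(4 + √10) - 1*23612 = (-264 - 66*√10) - 23612 = -23876 - 66*√10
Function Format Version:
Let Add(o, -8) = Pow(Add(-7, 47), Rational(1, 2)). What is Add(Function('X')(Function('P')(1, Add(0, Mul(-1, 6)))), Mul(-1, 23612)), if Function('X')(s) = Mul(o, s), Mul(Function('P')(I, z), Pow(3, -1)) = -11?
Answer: Add(-23876, Mul(-66, Pow(10, Rational(1, 2)))) ≈ -24085.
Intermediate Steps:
Function('P')(I, z) = -33 (Function('P')(I, z) = Mul(3, -11) = -33)
o = Add(8, Mul(2, Pow(10, Rational(1, 2)))) (o = Add(8, Pow(Add(-7, 47), Rational(1, 2))) = Add(8, Pow(40, Rational(1, 2))) = Add(8, Mul(2, Pow(10, Rational(1, 2)))) ≈ 14.325)
Function('X')(s) = Mul(s, Add(8, Mul(2, Pow(10, Rational(1, 2))))) (Function('X')(s) = Mul(Add(8, Mul(2, Pow(10, Rational(1, 2)))), s) = Mul(s, Add(8, Mul(2, Pow(10, Rational(1, 2))))))
Add(Function('X')(Function('P')(1, Add(0, Mul(-1, 6)))), Mul(-1, 23612)) = Add(Mul(2, -33, Add(4, Pow(10, Rational(1, 2)))), Mul(-1, 23612)) = Add(Add(-264, Mul(-66, Pow(10, Rational(1, 2)))), -23612) = Add(-23876, Mul(-66, Pow(10, Rational(1, 2))))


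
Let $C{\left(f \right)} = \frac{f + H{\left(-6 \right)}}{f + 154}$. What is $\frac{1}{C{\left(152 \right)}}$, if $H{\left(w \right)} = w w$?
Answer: $\frac{153}{94} \approx 1.6277$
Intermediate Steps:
$H{\left(w \right)} = w^{2}$
$C{\left(f \right)} = \frac{36 + f}{154 + f}$ ($C{\left(f \right)} = \frac{f + \left(-6\right)^{2}}{f + 154} = \frac{f + 36}{154 + f} = \frac{36 + f}{154 + f}$)
$\frac{1}{C{\left(152 \right)}} = \frac{1}{\frac{1}{154 + 152} \left(36 + 152\right)} = \frac{1}{\frac{1}{306} \cdot 188} = \frac{1}{\frac{94}{153}} = \frac{153}{94}$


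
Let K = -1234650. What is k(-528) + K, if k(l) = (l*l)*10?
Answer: 1553190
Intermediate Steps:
k(l) = 10*l**2 (k(l) = l**2*10 = 10*l**2)
k(-528) + K = 10*(-528)**2 - 1234650 = 10*278784 - 1234650 = 2787840 - 1234650 = 1553190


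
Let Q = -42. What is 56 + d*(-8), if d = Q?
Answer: 392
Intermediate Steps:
d = -42
56 + d*(-8) = 56 - 42*(-8) = 56 + 336 = 392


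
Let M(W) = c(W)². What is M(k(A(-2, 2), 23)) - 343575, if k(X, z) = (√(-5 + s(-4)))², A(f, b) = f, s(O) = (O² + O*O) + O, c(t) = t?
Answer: -343046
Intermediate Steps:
s(O) = O + 2*O² (s(O) = (O² + O²) + O = 2*O² + O = O + 2*O²)
k(X, z) = 23 (k(X, z) = (√(-5 - 4*(1 + 2*(-4))))² = (√(-5 - 4*(1 - 8)))² = (√(-5 - 4*(-7)))² = (√(-5 + 28))² = (√23)² = 23)
M(W) = W²
M(k(A(-2, 2), 23)) - 343575 = 23² - 343575 = 529 - 343575 = -343046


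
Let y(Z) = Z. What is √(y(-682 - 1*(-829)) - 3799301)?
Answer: I*√3799154 ≈ 1949.1*I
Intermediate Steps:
√(y(-682 - 1*(-829)) - 3799301) = √((-682 - 1*(-829)) - 3799301) = √((-682 + 829) - 3799301) = √(147 - 3799301) = √(-3799154) = I*√3799154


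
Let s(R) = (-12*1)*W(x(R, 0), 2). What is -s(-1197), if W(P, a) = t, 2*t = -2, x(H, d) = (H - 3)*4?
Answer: -12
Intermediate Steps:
x(H, d) = -12 + 4*H (x(H, d) = (-3 + H)*4 = -12 + 4*H)
t = -1 (t = (½)*(-2) = -1)
W(P, a) = -1
s(R) = 12 (s(R) = -12*1*(-1) = -12*(-1) = 12)
-s(-1197) = -1*12 = -12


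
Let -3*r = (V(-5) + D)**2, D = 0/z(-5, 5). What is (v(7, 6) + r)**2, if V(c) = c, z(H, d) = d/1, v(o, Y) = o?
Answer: 16/9 ≈ 1.7778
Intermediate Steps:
z(H, d) = d (z(H, d) = d*1 = d)
D = 0 (D = 0/5 = 0*(1/5) = 0)
r = -25/3 (r = -(-5 + 0)**2/3 = -1/3*(-5)**2 = -1/3*25 = -25/3 ≈ -8.3333)
(v(7, 6) + r)**2 = (7 - 25/3)**2 = (-4/3)**2 = 16/9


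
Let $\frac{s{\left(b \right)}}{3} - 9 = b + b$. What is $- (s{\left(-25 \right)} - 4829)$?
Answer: $4952$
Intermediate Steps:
$s{\left(b \right)} = 27 + 6 b$ ($s{\left(b \right)} = 27 + 3 \left(b + b\right) = 27 + 3 \cdot 2 b = 27 + 6 b$)
$- (s{\left(-25 \right)} - 4829) = - (\left(27 + 6 \left(-25\right)\right) - 4829) = - (\left(27 - 150\right) - 4829) = - (-123 - 4829) = \left(-1\right) \left(-4952\right) = 4952$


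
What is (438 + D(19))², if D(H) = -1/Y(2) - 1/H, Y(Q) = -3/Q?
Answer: 625050001/3249 ≈ 1.9238e+5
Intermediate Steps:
D(H) = ⅔ - 1/H (D(H) = -1/((-3/2)) - 1/H = -1/((-3*½)) - 1/H = -1/(-3/2) - 1/H = -1*(-⅔) - 1/H = ⅔ - 1/H)
(438 + D(19))² = (438 + (⅔ - 1/19))² = (438 + 35/57)² = (25001/57)² = 625050001/3249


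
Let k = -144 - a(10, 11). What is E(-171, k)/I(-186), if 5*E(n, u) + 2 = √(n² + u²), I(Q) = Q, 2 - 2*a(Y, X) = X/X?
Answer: 1/465 - √200485/1860 ≈ -0.23858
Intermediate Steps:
a(Y, X) = ½ (a(Y, X) = 1 - X/(2*X) = 1 - ½*1 = 1 - ½ = ½)
k = -289/2 (k = -144 - 1*½ = -144 - ½ = -289/2 ≈ -144.50)
E(n, u) = -⅖ + √(n² + u²)/5
E(-171, k)/I(-186) = (-⅖ + √((-171)² + (-289/2)²)/5)/(-186) = (-⅖ + √(29241 + 83521/4)/5)*(-1/186) = (-⅖ + √(200485/4)/5)*(-1/186) = (-⅖ + (√200485/2)/5)*(-1/186) = (-⅖ + √200485/10)*(-1/186) = 1/465 - √200485/1860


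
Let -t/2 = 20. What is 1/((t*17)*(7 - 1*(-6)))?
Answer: -1/8840 ≈ -0.00011312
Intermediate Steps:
t = -40 (t = -2*20 = -40)
1/((t*17)*(7 - 1*(-6))) = 1/((-40*17)*(7 - 1*(-6))) = 1/(-680*(7 + 6)) = 1/(-680*13) = 1/(-8840) = -1/8840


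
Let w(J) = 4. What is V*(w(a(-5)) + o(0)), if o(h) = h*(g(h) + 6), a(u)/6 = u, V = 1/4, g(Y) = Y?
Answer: 1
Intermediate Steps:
V = 1/4 ≈ 0.25000
a(u) = 6*u
o(h) = h*(6 + h) (o(h) = h*(h + 6) = h*(6 + h))
V*(w(a(-5)) + o(0)) = (4 + 0*(6 + 0))/4 = (4 + 0*6)/4 = (4 + 0)/4 = (1/4)*4 = 1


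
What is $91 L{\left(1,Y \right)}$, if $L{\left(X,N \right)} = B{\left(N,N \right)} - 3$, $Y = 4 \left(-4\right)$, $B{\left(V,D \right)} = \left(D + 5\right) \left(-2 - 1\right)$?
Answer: $2730$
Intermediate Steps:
$B{\left(V,D \right)} = -15 - 3 D$ ($B{\left(V,D \right)} = \left(5 + D\right) \left(-3\right) = -15 - 3 D$)
$Y = -16$
$L{\left(X,N \right)} = -18 - 3 N$ ($L{\left(X,N \right)} = \left(-15 - 3 N\right) - 3 = -18 - 3 N$)
$91 L{\left(1,Y \right)} = 91 \left(-18 - -48\right) = 91 \left(-18 + 48\right) = 91 \cdot 30 = 2730$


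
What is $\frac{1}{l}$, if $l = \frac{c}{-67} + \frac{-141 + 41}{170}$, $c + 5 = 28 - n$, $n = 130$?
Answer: $\frac{1139}{1149} \approx 0.9913$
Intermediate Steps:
$c = -107$ ($c = -5 + \left(28 - 130\right) = -5 - 102 = -107$)
$l = \frac{1149}{1139}$ ($l = - \frac{107}{-67} + \frac{-141 + 41}{170} = \left(-107\right) \left(- \frac{1}{67}\right) - \frac{10}{17} = \frac{107}{67} - \frac{10}{17} = \frac{1149}{1139} \approx 1.0088$)
$\frac{1}{l} = \frac{1}{\frac{1149}{1139}} = \frac{1139}{1149}$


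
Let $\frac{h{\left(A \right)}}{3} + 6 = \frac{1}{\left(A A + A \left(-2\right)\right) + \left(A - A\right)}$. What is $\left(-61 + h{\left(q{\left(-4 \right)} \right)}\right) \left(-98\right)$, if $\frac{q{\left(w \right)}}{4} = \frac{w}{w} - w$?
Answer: $\frac{464471}{60} \approx 7741.2$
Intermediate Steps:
$q{\left(w \right)} = 4 - 4 w$ ($q{\left(w \right)} = 4 \left(\frac{w}{w} - w\right) = 4 \left(1 - w\right) = 4 - 4 w$)
$h{\left(A \right)} = -18 + \frac{3}{A^{2} - 2 A}$ ($h{\left(A \right)} = -18 + \frac{3}{\left(A A + A \left(-2\right)\right) + \left(A - A\right)} = -18 + \frac{3}{\left(A^{2} - 2 A\right) + 0} = -18 + \frac{3}{A^{2} - 2 A}$)
$\left(-61 + h{\left(q{\left(-4 \right)} \right)}\right) \left(-98\right) = \left(-61 + \frac{3 \left(1 - 6 \left(4 - -16\right)^{2} + 12 \left(4 - -16\right)\right)}{\left(4 - -16\right) \left(-2 + \left(4 - -16\right)\right)}\right) \left(-98\right) = \left(-61 + \frac{3 \left(1 - 6 \left(4 + 16\right)^{2} + 12 \left(4 + 16\right)\right)}{\left(4 + 16\right) \left(-2 + \left(4 + 16\right)\right)}\right) \left(-98\right) = \left(-61 + \frac{3 \left(1 - 6 \cdot 20^{2} + 12 \cdot 20\right)}{20 \left(-2 + 20\right)}\right) \left(-98\right) = \left(-61 + 3 \cdot \frac{1}{20} \cdot \frac{1}{18} \left(1 - 2400 + 240\right)\right) \left(-98\right) = \left(-61 + 3 \cdot \frac{1}{20} \cdot \frac{1}{18} \left(-2159\right)\right) \left(-98\right) = \left(-61 - \frac{2159}{120}\right) \left(-98\right) = \left(- \frac{9479}{120}\right) \left(-98\right) = \frac{464471}{60}$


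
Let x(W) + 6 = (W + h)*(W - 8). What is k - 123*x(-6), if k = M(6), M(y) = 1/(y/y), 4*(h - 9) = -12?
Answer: 739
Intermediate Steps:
h = 6 (h = 9 + (¼)*(-12) = 9 - 3 = 6)
x(W) = -6 + (-8 + W)*(6 + W) (x(W) = -6 + (W + 6)*(W - 8) = -6 + (6 + W)*(-8 + W) = -6 + (-8 + W)*(6 + W))
M(y) = 1 (M(y) = 1/1 = 1)
k = 1
k - 123*x(-6) = 1 - 123*(-54 + (-6)² - 2*(-6)) = 1 - 123*(-54 + 36 + 12) = 1 - 123*(-6) = 1 + 738 = 739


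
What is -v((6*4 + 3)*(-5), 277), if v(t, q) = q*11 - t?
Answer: -3182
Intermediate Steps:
v(t, q) = -t + 11*q (v(t, q) = 11*q - t = -t + 11*q)
-v((6*4 + 3)*(-5), 277) = -(-(6*4 + 3)*(-5) + 11*277) = -(-(24 + 3)*(-5) + 3047) = -(-27*(-5) + 3047) = -(-1*(-135) + 3047) = -(135 + 3047) = -1*3182 = -3182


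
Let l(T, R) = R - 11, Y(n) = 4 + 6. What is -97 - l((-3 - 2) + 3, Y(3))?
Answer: -96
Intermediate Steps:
Y(n) = 10
l(T, R) = -11 + R
-97 - l((-3 - 2) + 3, Y(3)) = -97 - (-11 + 10) = -97 - 1*(-1) = -97 + 1 = -96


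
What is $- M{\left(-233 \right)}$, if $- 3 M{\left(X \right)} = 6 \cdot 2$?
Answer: $4$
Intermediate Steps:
$M{\left(X \right)} = -4$ ($M{\left(X \right)} = - \frac{6 \cdot 2}{3} = \left(- \frac{1}{3}\right) 12 = -4$)
$- M{\left(-233 \right)} = \left(-1\right) \left(-4\right) = 4$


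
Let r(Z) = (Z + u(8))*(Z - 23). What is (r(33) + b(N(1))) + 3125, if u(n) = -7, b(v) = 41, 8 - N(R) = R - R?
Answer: 3426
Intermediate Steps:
N(R) = 8 (N(R) = 8 - (R - R) = 8 - 1*0 = 8 + 0 = 8)
r(Z) = (-23 + Z)*(-7 + Z) (r(Z) = (Z - 7)*(Z - 23) = (-7 + Z)*(-23 + Z) = (-23 + Z)*(-7 + Z))
(r(33) + b(N(1))) + 3125 = ((161 + 33² - 30*33) + 41) + 3125 = ((161 + 1089 - 990) + 41) + 3125 = (260 + 41) + 3125 = 301 + 3125 = 3426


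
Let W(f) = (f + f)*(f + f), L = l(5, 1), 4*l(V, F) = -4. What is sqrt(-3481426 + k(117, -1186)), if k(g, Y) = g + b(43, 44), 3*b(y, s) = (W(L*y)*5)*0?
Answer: I*sqrt(3481309) ≈ 1865.8*I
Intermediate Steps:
l(V, F) = -1 (l(V, F) = (1/4)*(-4) = -1)
L = -1
W(f) = 4*f**2 (W(f) = (2*f)*(2*f) = 4*f**2)
b(y, s) = 0 (b(y, s) = (((4*(-y)**2)*5)*0)/3 = (((4*y**2)*5)*0)/3 = ((20*y**2)*0)/3 = (1/3)*0 = 0)
k(g, Y) = g (k(g, Y) = g + 0 = g)
sqrt(-3481426 + k(117, -1186)) = sqrt(-3481426 + 117) = sqrt(-3481309) = I*sqrt(3481309)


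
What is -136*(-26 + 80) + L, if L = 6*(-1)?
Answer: -7350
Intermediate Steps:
L = -6
-136*(-26 + 80) + L = -136*(-26 + 80) - 6 = -136*54 - 6 = -7344 - 6 = -7350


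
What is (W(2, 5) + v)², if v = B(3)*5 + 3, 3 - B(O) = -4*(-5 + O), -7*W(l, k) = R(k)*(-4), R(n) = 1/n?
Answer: 586756/1225 ≈ 478.98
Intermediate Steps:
W(l, k) = 4/(7*k) (W(l, k) = -(-4)/(7*k) = 4/(7*k))
B(O) = -17 + 4*O (B(O) = 3 - (-4)*(-5 + O) = 3 - (20 - 4*O) = 3 + (-20 + 4*O) = -17 + 4*O)
v = -22 (v = (-17 + 4*3)*5 + 3 = (-17 + 12)*5 + 3 = -5*5 + 3 = -25 + 3 = -22)
(W(2, 5) + v)² = ((4/7)/5 - 22)² = ((4/7)*(⅕) - 22)² = (4/35 - 22)² = (-766/35)² = 586756/1225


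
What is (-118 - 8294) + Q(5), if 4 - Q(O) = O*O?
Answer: -8433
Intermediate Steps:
Q(O) = 4 - O² (Q(O) = 4 - O*O = 4 - O²)
(-118 - 8294) + Q(5) = (-118 - 8294) + (4 - 1*5²) = -8412 + (4 - 1*25) = -8412 + (4 - 25) = -8412 - 21 = -8433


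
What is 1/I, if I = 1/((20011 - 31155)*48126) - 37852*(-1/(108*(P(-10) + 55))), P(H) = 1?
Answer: 4826845296/30209283745 ≈ 0.15978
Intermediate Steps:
I = 30209283745/4826845296 (I = 1/((20011 - 31155)*48126) - 37852*(-1/(108*(1 + 55))) = (1/48126)/(-11144) - 37852/((-108*56)) = -1/11144*1/48126 - 37852/(-6048) = -1/536316144 - 37852*(-1/6048) = -1/536316144 + 9463/1512 = 30209283745/4826845296 ≈ 6.2586)
1/I = 1/(30209283745/4826845296) = 4826845296/30209283745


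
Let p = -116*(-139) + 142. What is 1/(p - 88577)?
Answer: -1/72311 ≈ -1.3829e-5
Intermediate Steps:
p = 16266 (p = 16124 + 142 = 16266)
1/(p - 88577) = 1/(16266 - 88577) = 1/(-72311) = -1/72311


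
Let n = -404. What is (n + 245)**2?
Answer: 25281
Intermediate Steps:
(n + 245)**2 = (-404 + 245)**2 = (-159)**2 = 25281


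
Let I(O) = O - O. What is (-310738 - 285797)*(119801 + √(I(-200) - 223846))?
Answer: -71465489535 - 596535*I*√223846 ≈ -7.1465e+10 - 2.8223e+8*I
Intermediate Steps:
I(O) = 0
(-310738 - 285797)*(119801 + √(I(-200) - 223846)) = (-310738 - 285797)*(119801 + √(0 - 223846)) = -596535*(119801 + √(-223846)) = -596535*(119801 + I*√223846) = -71465489535 - 596535*I*√223846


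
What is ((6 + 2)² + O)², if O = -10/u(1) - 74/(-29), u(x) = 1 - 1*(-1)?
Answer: 3186225/841 ≈ 3788.6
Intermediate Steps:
u(x) = 2 (u(x) = 1 + 1 = 2)
O = -71/29 (O = -10/2 - 74/(-29) = -10*½ - 74*(-1/29) = -5 + 74/29 = -71/29 ≈ -2.4483)
((6 + 2)² + O)² = ((6 + 2)² - 71/29)² = (8² - 71/29)² = (64 - 71/29)² = (1785/29)² = 3186225/841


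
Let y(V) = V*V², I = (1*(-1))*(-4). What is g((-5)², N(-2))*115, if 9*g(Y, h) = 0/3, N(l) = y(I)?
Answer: 0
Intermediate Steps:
I = 4 (I = -1*(-4) = 4)
y(V) = V³
N(l) = 64 (N(l) = 4³ = 64)
g(Y, h) = 0 (g(Y, h) = (0/3)/9 = (0*(⅓))/9 = (⅑)*0 = 0)
g((-5)², N(-2))*115 = 0*115 = 0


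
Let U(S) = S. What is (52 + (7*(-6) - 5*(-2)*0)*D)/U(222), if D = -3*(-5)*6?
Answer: -1864/111 ≈ -16.793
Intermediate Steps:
D = 90 (D = 15*6 = 90)
(52 + (7*(-6) - 5*(-2)*0)*D)/U(222) = (52 + (7*(-6) - 5*(-2)*0)*90)/222 = (52 + (-42 + 10*0)*90)*(1/222) = (52 + (-42 + 0)*90)*(1/222) = (52 - 42*90)*(1/222) = (52 - 3780)*(1/222) = -3728*1/222 = -1864/111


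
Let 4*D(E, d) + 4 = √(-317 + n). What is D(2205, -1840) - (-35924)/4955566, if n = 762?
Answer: -351403/353969 + √445/4 ≈ 4.2810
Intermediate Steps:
D(E, d) = -1 + √445/4 (D(E, d) = -1 + √(-317 + 762)/4 = -1 + √445/4)
D(2205, -1840) - (-35924)/4955566 = (-1 + √445/4) - (-35924)/4955566 = (-1 + √445/4) - 1*(-2566/353969) = (-1 + √445/4) + 2566/353969 = -351403/353969 + √445/4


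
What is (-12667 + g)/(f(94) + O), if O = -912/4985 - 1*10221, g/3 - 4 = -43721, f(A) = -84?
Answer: 716932730/51371337 ≈ 13.956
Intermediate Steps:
g = -131151 (g = 12 + 3*(-43721) = 12 - 131163 = -131151)
O = -50952597/4985 (O = -912*1/4985 - 10221 = -912/4985 - 10221 = -50952597/4985 ≈ -10221.)
(-12667 + g)/(f(94) + O) = (-12667 - 131151)/(-84 - 50952597/4985) = -143818/(-51371337/4985) = -143818*(-4985/51371337) = 716932730/51371337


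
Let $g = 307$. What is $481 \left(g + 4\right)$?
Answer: $149591$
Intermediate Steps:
$481 \left(g + 4\right) = 481 \left(307 + 4\right) = 481 \cdot 311 = 149591$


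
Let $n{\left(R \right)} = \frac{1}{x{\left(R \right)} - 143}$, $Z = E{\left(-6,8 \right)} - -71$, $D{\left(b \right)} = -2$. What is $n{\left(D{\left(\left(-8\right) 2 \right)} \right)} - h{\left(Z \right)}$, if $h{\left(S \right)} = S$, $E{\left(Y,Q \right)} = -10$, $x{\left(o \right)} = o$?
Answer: $- \frac{8846}{145} \approx -61.007$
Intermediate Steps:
$Z = 61$ ($Z = -10 - -71 = -10 + 71 = 61$)
$n{\left(R \right)} = \frac{1}{-143 + R}$ ($n{\left(R \right)} = \frac{1}{R - 143} = \frac{1}{-143 + R}$)
$n{\left(D{\left(\left(-8\right) 2 \right)} \right)} - h{\left(Z \right)} = \frac{1}{-143 - 2} - 61 = \frac{1}{-145} - 61 = - \frac{1}{145} - 61 = - \frac{8846}{145}$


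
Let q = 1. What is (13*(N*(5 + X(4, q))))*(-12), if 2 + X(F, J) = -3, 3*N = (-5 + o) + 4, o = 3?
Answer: 0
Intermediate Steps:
N = ⅔ (N = ((-5 + 3) + 4)/3 = (-2 + 4)/3 = (⅓)*2 = ⅔ ≈ 0.66667)
X(F, J) = -5 (X(F, J) = -2 - 3 = -5)
(13*(N*(5 + X(4, q))))*(-12) = (13*(2*(5 - 5)/3))*(-12) = (13*((⅔)*0))*(-12) = (13*0)*(-12) = 0*(-12) = 0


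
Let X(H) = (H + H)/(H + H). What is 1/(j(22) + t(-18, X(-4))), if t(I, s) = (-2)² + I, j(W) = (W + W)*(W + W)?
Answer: 1/1922 ≈ 0.00052029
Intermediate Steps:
j(W) = 4*W² (j(W) = (2*W)*(2*W) = 4*W²)
X(H) = 1 (X(H) = (2*H)/((2*H)) = (2*H)*(1/(2*H)) = 1)
t(I, s) = 4 + I
1/(j(22) + t(-18, X(-4))) = 1/(4*22² + (4 - 18)) = 1/(4*484 - 14) = 1/(1936 - 14) = 1/1922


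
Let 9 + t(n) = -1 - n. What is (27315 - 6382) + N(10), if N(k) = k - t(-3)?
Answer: 20950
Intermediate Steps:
t(n) = -10 - n (t(n) = -9 + (-1 - n) = -10 - n)
N(k) = 7 + k (N(k) = k - (-10 - 1*(-3)) = k - (-10 + 3) = k - 1*(-7) = k + 7 = 7 + k)
(27315 - 6382) + N(10) = (27315 - 6382) + (7 + 10) = 20933 + 17 = 20950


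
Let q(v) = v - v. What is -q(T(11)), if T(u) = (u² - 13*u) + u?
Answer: 0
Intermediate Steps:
T(u) = u² - 12*u
q(v) = 0
-q(T(11)) = -1*0 = 0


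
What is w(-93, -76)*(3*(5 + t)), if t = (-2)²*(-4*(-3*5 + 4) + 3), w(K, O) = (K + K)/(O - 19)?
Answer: 107694/95 ≈ 1133.6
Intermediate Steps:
w(K, O) = 2*K/(-19 + O) (w(K, O) = (2*K)/(-19 + O) = 2*K/(-19 + O))
t = 188 (t = 4*(-4*(-15 + 4) + 3) = 4*(-4*(-11) + 3) = 4*(44 + 3) = 4*47 = 188)
w(-93, -76)*(3*(5 + t)) = (2*(-93)/(-19 - 76))*(3*(5 + 188)) = (2*(-93)/(-95))*(3*193) = (2*(-93)*(-1/95))*579 = (186/95)*579 = 107694/95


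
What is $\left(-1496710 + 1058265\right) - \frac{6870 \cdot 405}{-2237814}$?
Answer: $- \frac{18169547720}{41441} \approx -4.3844 \cdot 10^{5}$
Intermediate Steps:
$\left(-1496710 + 1058265\right) - \frac{6870 \cdot 405}{-2237814} = -438445 - 2782350 \left(- \frac{1}{2237814}\right) = -438445 - - \frac{51525}{41441} = -438445 + \frac{51525}{41441} = - \frac{18169547720}{41441}$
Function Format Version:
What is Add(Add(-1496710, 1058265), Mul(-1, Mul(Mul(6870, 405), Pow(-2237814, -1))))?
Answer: Rational(-18169547720, 41441) ≈ -4.3844e+5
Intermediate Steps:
Add(Add(-1496710, 1058265), Mul(-1, Mul(Mul(6870, 405), Pow(-2237814, -1)))) = Add(-438445, Mul(-1, Mul(2782350, Rational(-1, 2237814)))) = Add(-438445, Mul(-1, Rational(-51525, 41441))) = Add(-438445, Rational(51525, 41441)) = Rational(-18169547720, 41441)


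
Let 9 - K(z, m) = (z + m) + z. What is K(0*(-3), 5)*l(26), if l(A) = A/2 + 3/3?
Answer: 56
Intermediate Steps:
K(z, m) = 9 - m - 2*z (K(z, m) = 9 - ((z + m) + z) = 9 - ((m + z) + z) = 9 - (m + 2*z) = 9 + (-m - 2*z) = 9 - m - 2*z)
l(A) = 1 + A/2 (l(A) = A*(½) + 3*(⅓) = A/2 + 1 = 1 + A/2)
K(0*(-3), 5)*l(26) = (9 - 1*5 - 0*(-3))*(1 + (½)*26) = (9 - 5 - 2*0)*(1 + 13) = (9 - 5 + 0)*14 = 4*14 = 56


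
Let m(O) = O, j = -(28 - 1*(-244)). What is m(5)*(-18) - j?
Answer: 182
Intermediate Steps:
j = -272 (j = -(28 + 244) = -1*272 = -272)
m(5)*(-18) - j = 5*(-18) - 1*(-272) = -90 + 272 = 182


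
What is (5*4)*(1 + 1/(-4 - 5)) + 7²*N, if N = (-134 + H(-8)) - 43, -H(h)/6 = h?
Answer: -56729/9 ≈ -6303.2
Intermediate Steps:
H(h) = -6*h
N = -129 (N = (-134 - 6*(-8)) - 43 = (-134 + 48) - 43 = -86 - 43 = -129)
(5*4)*(1 + 1/(-4 - 5)) + 7²*N = (5*4)*(1 + 1/(-4 - 5)) + 7²*(-129) = 20*(1 + 1/(-9)) + 49*(-129) = 20*(1 - ⅑) - 6321 = 20*(8/9) - 6321 = 160/9 - 6321 = -56729/9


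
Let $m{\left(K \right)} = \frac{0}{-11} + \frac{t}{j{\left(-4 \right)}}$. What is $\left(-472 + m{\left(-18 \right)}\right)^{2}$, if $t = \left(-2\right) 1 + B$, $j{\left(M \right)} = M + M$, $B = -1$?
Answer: $\frac{14235529}{64} \approx 2.2243 \cdot 10^{5}$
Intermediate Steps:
$j{\left(M \right)} = 2 M$
$t = -3$ ($t = \left(-2\right) 1 - 1 = -2 - 1 = -3$)
$m{\left(K \right)} = \frac{3}{8}$ ($m{\left(K \right)} = \frac{0}{-11} - \frac{3}{2 \left(-4\right)} = 0 \left(- \frac{1}{11}\right) - \frac{3}{-8} = 0 - - \frac{3}{8} = 0 + \frac{3}{8} = \frac{3}{8}$)
$\left(-472 + m{\left(-18 \right)}\right)^{2} = \left(-472 + \frac{3}{8}\right)^{2} = \left(- \frac{3773}{8}\right)^{2} = \frac{14235529}{64}$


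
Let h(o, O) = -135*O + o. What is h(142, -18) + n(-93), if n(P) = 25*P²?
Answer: 218797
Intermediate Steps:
h(o, O) = o - 135*O
h(142, -18) + n(-93) = (142 - 135*(-18)) + 25*(-93)² = (142 + 2430) + 25*8649 = 2572 + 216225 = 218797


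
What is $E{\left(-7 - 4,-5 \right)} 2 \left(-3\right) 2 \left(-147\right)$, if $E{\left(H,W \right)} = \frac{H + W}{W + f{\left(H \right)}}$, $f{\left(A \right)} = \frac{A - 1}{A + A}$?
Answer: $6336$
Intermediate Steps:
$f{\left(A \right)} = \frac{-1 + A}{2 A}$
$E{\left(H,W \right)} = \frac{H + W}{W + \frac{-1 + H}{2 H}}$
$E{\left(-7 - 4,-5 \right)} 2 \left(-3\right) 2 \left(-147\right) = \frac{2 \left(-7 - 4\right) \left(\left(-7 - 4\right) - 5\right)}{-1 - 11 + 2 \left(-7 - 4\right) \left(-5\right)} 2 \left(-3\right) 2 \left(-147\right) = \frac{2 \left(-7 - 4\right) \left(\left(-7 - 4\right) - 5\right)}{-1 - 11 + 2 \left(-7 - 4\right) \left(-5\right)} \left(\left(-6\right) 2\right) \left(-147\right) = 2 \left(-11\right) \frac{1}{-1 - 11 + 2 \left(-11\right) \left(-5\right)} \left(-11 - 5\right) \left(-12\right) \left(-147\right) = 2 \left(-11\right) \frac{1}{-1 - 11 + 110} \left(-16\right) \left(-12\right) \left(-147\right) = 2 \left(-11\right) \frac{1}{98} \left(-16\right) \left(-12\right) \left(-147\right) = \frac{176}{49} \left(-12\right) \left(-147\right) = \left(- \frac{2112}{49}\right) \left(-147\right) = 6336$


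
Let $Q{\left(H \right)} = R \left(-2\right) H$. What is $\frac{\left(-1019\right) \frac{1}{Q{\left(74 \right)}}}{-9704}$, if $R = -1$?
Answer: $\frac{1019}{1436192} \approx 0.00070952$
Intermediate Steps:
$Q{\left(H \right)} = 2 H$ ($Q{\left(H \right)} = \left(-1\right) \left(-2\right) H = 2 H$)
$\frac{\left(-1019\right) \frac{1}{Q{\left(74 \right)}}}{-9704} = \frac{\left(-1019\right) \frac{1}{2 \cdot 74}}{-9704} = - \frac{1019}{148} \left(- \frac{1}{9704}\right) = \left(-1019\right) \frac{1}{148} \left(- \frac{1}{9704}\right) = \left(- \frac{1019}{148}\right) \left(- \frac{1}{9704}\right) = \frac{1019}{1436192}$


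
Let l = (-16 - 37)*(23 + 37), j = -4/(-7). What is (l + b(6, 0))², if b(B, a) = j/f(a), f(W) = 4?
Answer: 495463081/49 ≈ 1.0111e+7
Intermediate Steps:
j = 4/7 (j = -4*(-⅐) = 4/7 ≈ 0.57143)
b(B, a) = ⅐ (b(B, a) = (4/7)/4 = (4/7)*(¼) = ⅐)
l = -3180 (l = -53*60 = -3180)
(l + b(6, 0))² = (-3180 + ⅐)² = (-22259/7)² = 495463081/49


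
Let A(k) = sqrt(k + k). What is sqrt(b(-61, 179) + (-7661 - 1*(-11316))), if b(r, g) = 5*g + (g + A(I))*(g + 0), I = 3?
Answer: sqrt(36591 + 179*sqrt(6)) ≈ 192.43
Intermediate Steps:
A(k) = sqrt(2)*sqrt(k) (A(k) = sqrt(2*k) = sqrt(2)*sqrt(k))
b(r, g) = 5*g + g*(g + sqrt(6)) (b(r, g) = 5*g + (g + sqrt(2)*sqrt(3))*(g + 0) = 5*g + (g + sqrt(6))*g = 5*g + g*(g + sqrt(6)))
sqrt(b(-61, 179) + (-7661 - 1*(-11316))) = sqrt(179*(5 + 179 + sqrt(6)) + (-7661 - 1*(-11316))) = sqrt(179*(184 + sqrt(6)) + (-7661 + 11316)) = sqrt((32936 + 179*sqrt(6)) + 3655) = sqrt(36591 + 179*sqrt(6))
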